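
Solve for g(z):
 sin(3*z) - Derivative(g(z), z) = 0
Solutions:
 g(z) = C1 - cos(3*z)/3


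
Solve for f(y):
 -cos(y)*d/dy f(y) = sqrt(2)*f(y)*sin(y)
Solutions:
 f(y) = C1*cos(y)^(sqrt(2))


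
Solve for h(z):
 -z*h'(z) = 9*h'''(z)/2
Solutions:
 h(z) = C1 + Integral(C2*airyai(-6^(1/3)*z/3) + C3*airybi(-6^(1/3)*z/3), z)


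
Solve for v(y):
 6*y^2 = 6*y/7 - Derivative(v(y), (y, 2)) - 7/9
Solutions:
 v(y) = C1 + C2*y - y^4/2 + y^3/7 - 7*y^2/18


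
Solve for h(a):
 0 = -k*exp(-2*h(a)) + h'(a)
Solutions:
 h(a) = log(-sqrt(C1 + 2*a*k))
 h(a) = log(C1 + 2*a*k)/2


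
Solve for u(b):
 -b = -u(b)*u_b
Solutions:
 u(b) = -sqrt(C1 + b^2)
 u(b) = sqrt(C1 + b^2)


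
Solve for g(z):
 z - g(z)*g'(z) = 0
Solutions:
 g(z) = -sqrt(C1 + z^2)
 g(z) = sqrt(C1 + z^2)


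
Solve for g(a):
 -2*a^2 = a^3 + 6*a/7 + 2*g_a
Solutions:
 g(a) = C1 - a^4/8 - a^3/3 - 3*a^2/14


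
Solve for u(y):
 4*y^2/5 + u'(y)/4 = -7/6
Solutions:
 u(y) = C1 - 16*y^3/15 - 14*y/3


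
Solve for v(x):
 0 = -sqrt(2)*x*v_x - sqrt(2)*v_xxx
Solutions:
 v(x) = C1 + Integral(C2*airyai(-x) + C3*airybi(-x), x)


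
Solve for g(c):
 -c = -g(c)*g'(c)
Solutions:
 g(c) = -sqrt(C1 + c^2)
 g(c) = sqrt(C1 + c^2)


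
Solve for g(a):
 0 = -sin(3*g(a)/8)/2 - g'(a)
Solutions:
 a/2 + 4*log(cos(3*g(a)/8) - 1)/3 - 4*log(cos(3*g(a)/8) + 1)/3 = C1


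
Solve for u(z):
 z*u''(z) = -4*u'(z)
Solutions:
 u(z) = C1 + C2/z^3


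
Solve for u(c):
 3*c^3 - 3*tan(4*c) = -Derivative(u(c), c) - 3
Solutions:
 u(c) = C1 - 3*c^4/4 - 3*c - 3*log(cos(4*c))/4


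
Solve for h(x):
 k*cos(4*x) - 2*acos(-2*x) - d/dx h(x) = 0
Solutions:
 h(x) = C1 + k*sin(4*x)/4 - 2*x*acos(-2*x) - sqrt(1 - 4*x^2)


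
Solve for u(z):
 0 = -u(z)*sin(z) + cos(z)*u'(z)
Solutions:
 u(z) = C1/cos(z)


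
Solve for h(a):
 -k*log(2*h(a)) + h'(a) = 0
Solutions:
 Integral(1/(log(_y) + log(2)), (_y, h(a))) = C1 + a*k


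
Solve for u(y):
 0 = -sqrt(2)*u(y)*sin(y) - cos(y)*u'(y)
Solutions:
 u(y) = C1*cos(y)^(sqrt(2))


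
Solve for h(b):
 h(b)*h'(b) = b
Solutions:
 h(b) = -sqrt(C1 + b^2)
 h(b) = sqrt(C1 + b^2)


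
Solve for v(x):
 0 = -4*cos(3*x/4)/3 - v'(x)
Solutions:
 v(x) = C1 - 16*sin(3*x/4)/9


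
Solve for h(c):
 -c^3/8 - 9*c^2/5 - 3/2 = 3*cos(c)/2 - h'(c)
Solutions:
 h(c) = C1 + c^4/32 + 3*c^3/5 + 3*c/2 + 3*sin(c)/2


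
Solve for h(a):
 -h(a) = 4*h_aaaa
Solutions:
 h(a) = (C1*sin(a/2) + C2*cos(a/2))*exp(-a/2) + (C3*sin(a/2) + C4*cos(a/2))*exp(a/2)


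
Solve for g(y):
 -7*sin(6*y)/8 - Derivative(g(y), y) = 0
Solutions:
 g(y) = C1 + 7*cos(6*y)/48


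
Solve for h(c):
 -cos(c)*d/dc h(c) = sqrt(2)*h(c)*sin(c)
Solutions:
 h(c) = C1*cos(c)^(sqrt(2))


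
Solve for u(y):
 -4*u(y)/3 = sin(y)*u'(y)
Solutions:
 u(y) = C1*(cos(y) + 1)^(2/3)/(cos(y) - 1)^(2/3)


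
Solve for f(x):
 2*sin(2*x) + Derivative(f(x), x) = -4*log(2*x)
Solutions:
 f(x) = C1 - 4*x*log(x) - 4*x*log(2) + 4*x + cos(2*x)


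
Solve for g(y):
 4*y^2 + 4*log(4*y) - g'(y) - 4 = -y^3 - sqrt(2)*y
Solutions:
 g(y) = C1 + y^4/4 + 4*y^3/3 + sqrt(2)*y^2/2 + 4*y*log(y) - 8*y + y*log(256)


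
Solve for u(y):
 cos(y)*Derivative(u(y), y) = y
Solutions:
 u(y) = C1 + Integral(y/cos(y), y)


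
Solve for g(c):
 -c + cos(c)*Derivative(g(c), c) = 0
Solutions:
 g(c) = C1 + Integral(c/cos(c), c)


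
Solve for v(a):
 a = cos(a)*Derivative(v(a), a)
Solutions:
 v(a) = C1 + Integral(a/cos(a), a)


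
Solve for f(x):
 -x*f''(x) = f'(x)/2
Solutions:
 f(x) = C1 + C2*sqrt(x)


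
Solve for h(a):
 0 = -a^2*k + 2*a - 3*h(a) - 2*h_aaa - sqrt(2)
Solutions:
 h(a) = C3*exp(-2^(2/3)*3^(1/3)*a/2) - a^2*k/3 + 2*a/3 + (C1*sin(2^(2/3)*3^(5/6)*a/4) + C2*cos(2^(2/3)*3^(5/6)*a/4))*exp(2^(2/3)*3^(1/3)*a/4) - sqrt(2)/3


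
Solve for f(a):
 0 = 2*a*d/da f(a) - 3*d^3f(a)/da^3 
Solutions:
 f(a) = C1 + Integral(C2*airyai(2^(1/3)*3^(2/3)*a/3) + C3*airybi(2^(1/3)*3^(2/3)*a/3), a)


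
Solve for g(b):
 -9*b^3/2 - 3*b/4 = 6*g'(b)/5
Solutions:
 g(b) = C1 - 15*b^4/16 - 5*b^2/16


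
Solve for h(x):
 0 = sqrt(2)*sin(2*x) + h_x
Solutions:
 h(x) = C1 + sqrt(2)*cos(2*x)/2


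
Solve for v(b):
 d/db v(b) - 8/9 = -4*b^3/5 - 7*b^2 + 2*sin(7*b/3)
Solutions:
 v(b) = C1 - b^4/5 - 7*b^3/3 + 8*b/9 - 6*cos(7*b/3)/7


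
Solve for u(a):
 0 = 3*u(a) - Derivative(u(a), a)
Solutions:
 u(a) = C1*exp(3*a)


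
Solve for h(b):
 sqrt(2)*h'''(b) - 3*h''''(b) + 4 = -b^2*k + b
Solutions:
 h(b) = C1 + C2*b + C3*b^2 + C4*exp(sqrt(2)*b/3) - sqrt(2)*b^5*k/120 + b^4*(-6*k + sqrt(2))/48 + b^3*(-9*sqrt(2)*k - 4*sqrt(2) + 3)/12


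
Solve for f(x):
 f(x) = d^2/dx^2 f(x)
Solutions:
 f(x) = C1*exp(-x) + C2*exp(x)


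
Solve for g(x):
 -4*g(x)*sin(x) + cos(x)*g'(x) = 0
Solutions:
 g(x) = C1/cos(x)^4


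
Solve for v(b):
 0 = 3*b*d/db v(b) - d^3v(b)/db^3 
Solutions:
 v(b) = C1 + Integral(C2*airyai(3^(1/3)*b) + C3*airybi(3^(1/3)*b), b)


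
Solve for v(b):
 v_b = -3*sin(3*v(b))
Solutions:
 v(b) = -acos((-C1 - exp(18*b))/(C1 - exp(18*b)))/3 + 2*pi/3
 v(b) = acos((-C1 - exp(18*b))/(C1 - exp(18*b)))/3


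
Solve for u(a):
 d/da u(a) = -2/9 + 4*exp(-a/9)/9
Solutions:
 u(a) = C1 - 2*a/9 - 4*exp(-a/9)


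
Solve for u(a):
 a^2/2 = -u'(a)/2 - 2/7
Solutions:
 u(a) = C1 - a^3/3 - 4*a/7


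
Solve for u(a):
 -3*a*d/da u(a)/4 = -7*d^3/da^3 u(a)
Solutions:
 u(a) = C1 + Integral(C2*airyai(294^(1/3)*a/14) + C3*airybi(294^(1/3)*a/14), a)


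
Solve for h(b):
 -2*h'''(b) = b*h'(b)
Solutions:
 h(b) = C1 + Integral(C2*airyai(-2^(2/3)*b/2) + C3*airybi(-2^(2/3)*b/2), b)


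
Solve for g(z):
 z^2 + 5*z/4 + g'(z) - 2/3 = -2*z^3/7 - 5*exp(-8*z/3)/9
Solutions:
 g(z) = C1 - z^4/14 - z^3/3 - 5*z^2/8 + 2*z/3 + 5*exp(-8*z/3)/24


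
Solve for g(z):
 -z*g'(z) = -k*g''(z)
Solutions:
 g(z) = C1 + C2*erf(sqrt(2)*z*sqrt(-1/k)/2)/sqrt(-1/k)


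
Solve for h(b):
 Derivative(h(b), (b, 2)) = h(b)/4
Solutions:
 h(b) = C1*exp(-b/2) + C2*exp(b/2)


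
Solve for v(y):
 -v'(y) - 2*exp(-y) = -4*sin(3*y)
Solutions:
 v(y) = C1 - 4*cos(3*y)/3 + 2*exp(-y)


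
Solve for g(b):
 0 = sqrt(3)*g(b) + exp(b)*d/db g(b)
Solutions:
 g(b) = C1*exp(sqrt(3)*exp(-b))


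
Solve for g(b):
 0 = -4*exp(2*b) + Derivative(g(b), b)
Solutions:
 g(b) = C1 + 2*exp(2*b)


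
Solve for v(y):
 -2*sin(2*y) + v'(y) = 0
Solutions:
 v(y) = C1 - cos(2*y)


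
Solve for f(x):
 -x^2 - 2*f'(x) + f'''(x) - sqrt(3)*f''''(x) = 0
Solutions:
 f(x) = C1 + C2*exp(x*((sqrt(237) + 80*sqrt(3)/9)^(-1/3) + 2*sqrt(3) + 3*(sqrt(237) + 80*sqrt(3)/9)^(1/3))/18)*sin(sqrt(3)*x*(-3*(sqrt(237) + 80*sqrt(3)/9)^(1/3) + (sqrt(237) + 80*sqrt(3)/9)^(-1/3))/18) + C3*exp(x*((sqrt(237) + 80*sqrt(3)/9)^(-1/3) + 2*sqrt(3) + 3*(sqrt(237) + 80*sqrt(3)/9)^(1/3))/18)*cos(sqrt(3)*x*(-3*(sqrt(237) + 80*sqrt(3)/9)^(1/3) + (sqrt(237) + 80*sqrt(3)/9)^(-1/3))/18) + C4*exp(x*(-3*(sqrt(237) + 80*sqrt(3)/9)^(1/3) - 1/(sqrt(237) + 80*sqrt(3)/9)^(1/3) + sqrt(3))/9) - x^3/6 - x/2


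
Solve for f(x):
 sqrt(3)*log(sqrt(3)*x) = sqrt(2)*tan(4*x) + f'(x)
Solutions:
 f(x) = C1 + sqrt(3)*x*(log(x) - 1) + sqrt(3)*x*log(3)/2 + sqrt(2)*log(cos(4*x))/4


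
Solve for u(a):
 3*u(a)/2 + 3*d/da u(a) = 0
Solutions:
 u(a) = C1*exp(-a/2)


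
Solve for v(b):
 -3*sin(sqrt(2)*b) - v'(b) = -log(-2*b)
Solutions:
 v(b) = C1 + b*log(-b) - b + b*log(2) + 3*sqrt(2)*cos(sqrt(2)*b)/2


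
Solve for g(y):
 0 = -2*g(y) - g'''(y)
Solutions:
 g(y) = C3*exp(-2^(1/3)*y) + (C1*sin(2^(1/3)*sqrt(3)*y/2) + C2*cos(2^(1/3)*sqrt(3)*y/2))*exp(2^(1/3)*y/2)


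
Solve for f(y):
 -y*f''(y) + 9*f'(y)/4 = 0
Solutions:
 f(y) = C1 + C2*y^(13/4)


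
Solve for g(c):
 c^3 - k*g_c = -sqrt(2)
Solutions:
 g(c) = C1 + c^4/(4*k) + sqrt(2)*c/k


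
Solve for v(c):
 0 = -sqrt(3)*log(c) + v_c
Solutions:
 v(c) = C1 + sqrt(3)*c*log(c) - sqrt(3)*c


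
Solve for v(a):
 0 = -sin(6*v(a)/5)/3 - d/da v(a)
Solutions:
 a/3 + 5*log(cos(6*v(a)/5) - 1)/12 - 5*log(cos(6*v(a)/5) + 1)/12 = C1


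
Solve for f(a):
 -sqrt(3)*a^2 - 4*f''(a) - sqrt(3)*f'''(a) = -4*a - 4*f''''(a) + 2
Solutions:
 f(a) = C1 + C2*a + C3*exp(a*(sqrt(3) + sqrt(67))/8) + C4*exp(a*(-sqrt(67) + sqrt(3))/8) - sqrt(3)*a^4/48 + 11*a^3/48 + a^2*(-27*sqrt(3) - 16)/64


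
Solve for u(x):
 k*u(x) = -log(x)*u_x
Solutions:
 u(x) = C1*exp(-k*li(x))


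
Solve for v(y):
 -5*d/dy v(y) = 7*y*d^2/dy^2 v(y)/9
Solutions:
 v(y) = C1 + C2/y^(38/7)


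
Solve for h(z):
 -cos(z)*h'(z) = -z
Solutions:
 h(z) = C1 + Integral(z/cos(z), z)


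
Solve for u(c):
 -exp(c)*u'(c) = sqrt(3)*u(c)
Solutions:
 u(c) = C1*exp(sqrt(3)*exp(-c))


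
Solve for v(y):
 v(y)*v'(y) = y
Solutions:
 v(y) = -sqrt(C1 + y^2)
 v(y) = sqrt(C1 + y^2)


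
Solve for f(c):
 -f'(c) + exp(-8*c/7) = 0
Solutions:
 f(c) = C1 - 7*exp(-8*c/7)/8


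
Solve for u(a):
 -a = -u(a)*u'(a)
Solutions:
 u(a) = -sqrt(C1 + a^2)
 u(a) = sqrt(C1 + a^2)


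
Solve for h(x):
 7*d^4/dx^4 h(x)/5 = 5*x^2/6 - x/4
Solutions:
 h(x) = C1 + C2*x + C3*x^2 + C4*x^3 + 5*x^6/3024 - x^5/672


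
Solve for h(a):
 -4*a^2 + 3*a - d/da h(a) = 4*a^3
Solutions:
 h(a) = C1 - a^4 - 4*a^3/3 + 3*a^2/2


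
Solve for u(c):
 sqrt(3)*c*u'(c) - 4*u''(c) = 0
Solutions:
 u(c) = C1 + C2*erfi(sqrt(2)*3^(1/4)*c/4)


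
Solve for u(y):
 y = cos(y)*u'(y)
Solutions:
 u(y) = C1 + Integral(y/cos(y), y)


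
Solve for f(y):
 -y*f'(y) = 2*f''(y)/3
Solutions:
 f(y) = C1 + C2*erf(sqrt(3)*y/2)


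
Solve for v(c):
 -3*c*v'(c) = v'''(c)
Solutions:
 v(c) = C1 + Integral(C2*airyai(-3^(1/3)*c) + C3*airybi(-3^(1/3)*c), c)


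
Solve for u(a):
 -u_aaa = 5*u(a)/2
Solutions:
 u(a) = C3*exp(-2^(2/3)*5^(1/3)*a/2) + (C1*sin(2^(2/3)*sqrt(3)*5^(1/3)*a/4) + C2*cos(2^(2/3)*sqrt(3)*5^(1/3)*a/4))*exp(2^(2/3)*5^(1/3)*a/4)


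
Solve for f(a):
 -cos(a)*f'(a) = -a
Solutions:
 f(a) = C1 + Integral(a/cos(a), a)


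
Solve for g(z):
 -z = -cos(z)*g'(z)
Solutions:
 g(z) = C1 + Integral(z/cos(z), z)


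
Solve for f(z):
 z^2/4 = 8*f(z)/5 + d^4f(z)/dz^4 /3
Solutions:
 f(z) = 5*z^2/32 + (C1*sin(5^(3/4)*6^(1/4)*z/5) + C2*cos(5^(3/4)*6^(1/4)*z/5))*exp(-5^(3/4)*6^(1/4)*z/5) + (C3*sin(5^(3/4)*6^(1/4)*z/5) + C4*cos(5^(3/4)*6^(1/4)*z/5))*exp(5^(3/4)*6^(1/4)*z/5)


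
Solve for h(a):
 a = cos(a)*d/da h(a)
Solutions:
 h(a) = C1 + Integral(a/cos(a), a)


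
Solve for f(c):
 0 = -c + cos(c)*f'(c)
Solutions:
 f(c) = C1 + Integral(c/cos(c), c)


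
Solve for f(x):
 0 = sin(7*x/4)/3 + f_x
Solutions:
 f(x) = C1 + 4*cos(7*x/4)/21


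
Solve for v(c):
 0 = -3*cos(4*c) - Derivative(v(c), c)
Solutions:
 v(c) = C1 - 3*sin(4*c)/4


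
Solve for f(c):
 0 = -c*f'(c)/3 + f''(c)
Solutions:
 f(c) = C1 + C2*erfi(sqrt(6)*c/6)


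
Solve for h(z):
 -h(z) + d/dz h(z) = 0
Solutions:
 h(z) = C1*exp(z)


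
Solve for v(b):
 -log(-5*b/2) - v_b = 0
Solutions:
 v(b) = C1 - b*log(-b) + b*(-log(5) + log(2) + 1)


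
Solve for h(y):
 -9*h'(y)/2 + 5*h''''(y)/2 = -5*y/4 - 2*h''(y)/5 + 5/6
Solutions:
 h(y) = C1 + C2*exp(-y*(-8*18^(1/3)/(2025 + sqrt(4101393))^(1/3) + 12^(1/3)*(2025 + sqrt(4101393))^(1/3))/60)*sin(2^(1/3)*3^(1/6)*y*(24/(2025 + sqrt(4101393))^(1/3) + 2^(1/3)*3^(2/3)*(2025 + sqrt(4101393))^(1/3))/60) + C3*exp(-y*(-8*18^(1/3)/(2025 + sqrt(4101393))^(1/3) + 12^(1/3)*(2025 + sqrt(4101393))^(1/3))/60)*cos(2^(1/3)*3^(1/6)*y*(24/(2025 + sqrt(4101393))^(1/3) + 2^(1/3)*3^(2/3)*(2025 + sqrt(4101393))^(1/3))/60) + C4*exp(y*(-8*18^(1/3)/(2025 + sqrt(4101393))^(1/3) + 12^(1/3)*(2025 + sqrt(4101393))^(1/3))/30) + 5*y^2/36 - 13*y/81


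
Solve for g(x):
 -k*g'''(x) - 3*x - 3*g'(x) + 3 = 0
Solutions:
 g(x) = C1 + C2*exp(-sqrt(3)*x*sqrt(-1/k)) + C3*exp(sqrt(3)*x*sqrt(-1/k)) - x^2/2 + x


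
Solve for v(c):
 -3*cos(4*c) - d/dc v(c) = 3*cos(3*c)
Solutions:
 v(c) = C1 - sin(3*c) - 3*sin(4*c)/4


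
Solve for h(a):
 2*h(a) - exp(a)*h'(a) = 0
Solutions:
 h(a) = C1*exp(-2*exp(-a))


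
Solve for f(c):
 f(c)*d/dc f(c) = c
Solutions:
 f(c) = -sqrt(C1 + c^2)
 f(c) = sqrt(C1 + c^2)


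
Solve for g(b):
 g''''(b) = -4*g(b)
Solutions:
 g(b) = (C1*sin(b) + C2*cos(b))*exp(-b) + (C3*sin(b) + C4*cos(b))*exp(b)


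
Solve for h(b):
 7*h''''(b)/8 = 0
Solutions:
 h(b) = C1 + C2*b + C3*b^2 + C4*b^3


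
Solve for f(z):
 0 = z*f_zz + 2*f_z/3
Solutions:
 f(z) = C1 + C2*z^(1/3)


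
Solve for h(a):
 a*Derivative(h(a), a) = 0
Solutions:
 h(a) = C1


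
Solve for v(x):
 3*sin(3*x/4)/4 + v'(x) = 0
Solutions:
 v(x) = C1 + cos(3*x/4)


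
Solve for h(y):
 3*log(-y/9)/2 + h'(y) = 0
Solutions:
 h(y) = C1 - 3*y*log(-y)/2 + y*(3/2 + 3*log(3))


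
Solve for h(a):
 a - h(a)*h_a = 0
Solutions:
 h(a) = -sqrt(C1 + a^2)
 h(a) = sqrt(C1 + a^2)


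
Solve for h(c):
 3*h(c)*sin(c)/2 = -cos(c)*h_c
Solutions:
 h(c) = C1*cos(c)^(3/2)


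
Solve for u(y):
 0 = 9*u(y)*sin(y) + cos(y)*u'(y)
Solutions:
 u(y) = C1*cos(y)^9


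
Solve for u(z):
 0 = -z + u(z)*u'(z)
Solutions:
 u(z) = -sqrt(C1 + z^2)
 u(z) = sqrt(C1 + z^2)


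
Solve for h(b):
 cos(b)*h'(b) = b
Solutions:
 h(b) = C1 + Integral(b/cos(b), b)


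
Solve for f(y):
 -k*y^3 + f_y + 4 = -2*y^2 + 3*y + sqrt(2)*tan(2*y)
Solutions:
 f(y) = C1 + k*y^4/4 - 2*y^3/3 + 3*y^2/2 - 4*y - sqrt(2)*log(cos(2*y))/2


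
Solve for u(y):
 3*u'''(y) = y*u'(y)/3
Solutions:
 u(y) = C1 + Integral(C2*airyai(3^(1/3)*y/3) + C3*airybi(3^(1/3)*y/3), y)


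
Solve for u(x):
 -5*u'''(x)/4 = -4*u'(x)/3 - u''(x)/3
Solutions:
 u(x) = C1 + C2*exp(2*x*(1 - sqrt(61))/15) + C3*exp(2*x*(1 + sqrt(61))/15)


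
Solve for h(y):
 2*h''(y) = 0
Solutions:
 h(y) = C1 + C2*y


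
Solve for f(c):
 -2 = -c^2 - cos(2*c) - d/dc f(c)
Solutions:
 f(c) = C1 - c^3/3 + 2*c - sin(2*c)/2


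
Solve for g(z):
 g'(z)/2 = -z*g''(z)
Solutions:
 g(z) = C1 + C2*sqrt(z)


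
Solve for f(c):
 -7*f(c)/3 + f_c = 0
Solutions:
 f(c) = C1*exp(7*c/3)


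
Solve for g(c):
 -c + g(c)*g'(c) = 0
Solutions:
 g(c) = -sqrt(C1 + c^2)
 g(c) = sqrt(C1 + c^2)


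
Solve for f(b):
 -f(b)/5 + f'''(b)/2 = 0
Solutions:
 f(b) = C3*exp(2^(1/3)*5^(2/3)*b/5) + (C1*sin(2^(1/3)*sqrt(3)*5^(2/3)*b/10) + C2*cos(2^(1/3)*sqrt(3)*5^(2/3)*b/10))*exp(-2^(1/3)*5^(2/3)*b/10)


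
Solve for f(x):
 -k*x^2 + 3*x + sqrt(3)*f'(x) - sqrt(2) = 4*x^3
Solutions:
 f(x) = C1 + sqrt(3)*k*x^3/9 + sqrt(3)*x^4/3 - sqrt(3)*x^2/2 + sqrt(6)*x/3


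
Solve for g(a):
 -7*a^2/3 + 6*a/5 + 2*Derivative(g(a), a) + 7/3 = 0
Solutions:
 g(a) = C1 + 7*a^3/18 - 3*a^2/10 - 7*a/6


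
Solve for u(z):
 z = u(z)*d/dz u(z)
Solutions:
 u(z) = -sqrt(C1 + z^2)
 u(z) = sqrt(C1 + z^2)


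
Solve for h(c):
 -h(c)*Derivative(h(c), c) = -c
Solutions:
 h(c) = -sqrt(C1 + c^2)
 h(c) = sqrt(C1 + c^2)


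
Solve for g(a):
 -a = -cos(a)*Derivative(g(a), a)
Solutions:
 g(a) = C1 + Integral(a/cos(a), a)


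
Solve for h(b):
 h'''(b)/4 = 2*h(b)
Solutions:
 h(b) = C3*exp(2*b) + (C1*sin(sqrt(3)*b) + C2*cos(sqrt(3)*b))*exp(-b)


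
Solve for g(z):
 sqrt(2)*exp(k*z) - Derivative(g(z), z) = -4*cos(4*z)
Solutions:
 g(z) = C1 + sin(4*z) + sqrt(2)*exp(k*z)/k


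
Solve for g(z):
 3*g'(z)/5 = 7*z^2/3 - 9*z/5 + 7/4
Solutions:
 g(z) = C1 + 35*z^3/27 - 3*z^2/2 + 35*z/12


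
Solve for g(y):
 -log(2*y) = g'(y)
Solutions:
 g(y) = C1 - y*log(y) - y*log(2) + y


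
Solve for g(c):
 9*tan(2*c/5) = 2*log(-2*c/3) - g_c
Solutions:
 g(c) = C1 + 2*c*log(-c) - 2*c*log(3) - 2*c + 2*c*log(2) + 45*log(cos(2*c/5))/2


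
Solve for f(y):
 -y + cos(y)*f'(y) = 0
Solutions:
 f(y) = C1 + Integral(y/cos(y), y)


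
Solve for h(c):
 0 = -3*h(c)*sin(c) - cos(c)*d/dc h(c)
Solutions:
 h(c) = C1*cos(c)^3


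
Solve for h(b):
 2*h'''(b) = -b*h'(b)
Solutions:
 h(b) = C1 + Integral(C2*airyai(-2^(2/3)*b/2) + C3*airybi(-2^(2/3)*b/2), b)


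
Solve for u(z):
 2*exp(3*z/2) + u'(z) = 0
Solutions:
 u(z) = C1 - 4*exp(3*z/2)/3


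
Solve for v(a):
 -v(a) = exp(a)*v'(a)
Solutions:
 v(a) = C1*exp(exp(-a))


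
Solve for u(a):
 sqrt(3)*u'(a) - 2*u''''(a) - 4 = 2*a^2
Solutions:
 u(a) = C1 + C4*exp(2^(2/3)*3^(1/6)*a/2) + 2*sqrt(3)*a^3/9 + 4*sqrt(3)*a/3 + (C2*sin(6^(2/3)*a/4) + C3*cos(6^(2/3)*a/4))*exp(-2^(2/3)*3^(1/6)*a/4)


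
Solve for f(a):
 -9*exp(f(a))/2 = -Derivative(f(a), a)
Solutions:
 f(a) = log(-1/(C1 + 9*a)) + log(2)


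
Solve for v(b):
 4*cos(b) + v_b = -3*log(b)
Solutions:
 v(b) = C1 - 3*b*log(b) + 3*b - 4*sin(b)


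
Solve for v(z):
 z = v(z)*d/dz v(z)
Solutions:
 v(z) = -sqrt(C1 + z^2)
 v(z) = sqrt(C1 + z^2)


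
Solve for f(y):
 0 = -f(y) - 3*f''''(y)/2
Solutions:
 f(y) = (C1*sin(6^(3/4)*y/6) + C2*cos(6^(3/4)*y/6))*exp(-6^(3/4)*y/6) + (C3*sin(6^(3/4)*y/6) + C4*cos(6^(3/4)*y/6))*exp(6^(3/4)*y/6)


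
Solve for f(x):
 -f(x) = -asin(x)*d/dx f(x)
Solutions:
 f(x) = C1*exp(Integral(1/asin(x), x))


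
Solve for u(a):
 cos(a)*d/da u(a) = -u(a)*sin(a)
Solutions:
 u(a) = C1*cos(a)


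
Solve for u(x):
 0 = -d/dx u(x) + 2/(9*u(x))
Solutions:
 u(x) = -sqrt(C1 + 4*x)/3
 u(x) = sqrt(C1 + 4*x)/3


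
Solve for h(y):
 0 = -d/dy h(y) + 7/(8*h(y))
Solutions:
 h(y) = -sqrt(C1 + 7*y)/2
 h(y) = sqrt(C1 + 7*y)/2


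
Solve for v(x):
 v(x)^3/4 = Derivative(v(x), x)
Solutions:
 v(x) = -sqrt(2)*sqrt(-1/(C1 + x))
 v(x) = sqrt(2)*sqrt(-1/(C1 + x))


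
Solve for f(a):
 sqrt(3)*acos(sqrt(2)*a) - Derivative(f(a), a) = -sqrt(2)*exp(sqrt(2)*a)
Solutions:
 f(a) = C1 + sqrt(3)*(a*acos(sqrt(2)*a) - sqrt(2)*sqrt(1 - 2*a^2)/2) + exp(sqrt(2)*a)


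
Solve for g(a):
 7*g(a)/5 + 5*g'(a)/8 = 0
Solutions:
 g(a) = C1*exp(-56*a/25)


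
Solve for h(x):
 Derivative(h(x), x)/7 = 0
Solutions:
 h(x) = C1


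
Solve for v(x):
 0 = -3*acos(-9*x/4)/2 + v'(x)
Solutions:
 v(x) = C1 + 3*x*acos(-9*x/4)/2 + sqrt(16 - 81*x^2)/6


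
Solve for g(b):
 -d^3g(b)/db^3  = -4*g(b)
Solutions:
 g(b) = C3*exp(2^(2/3)*b) + (C1*sin(2^(2/3)*sqrt(3)*b/2) + C2*cos(2^(2/3)*sqrt(3)*b/2))*exp(-2^(2/3)*b/2)


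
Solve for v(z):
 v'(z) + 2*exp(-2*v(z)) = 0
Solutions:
 v(z) = log(-sqrt(C1 - 4*z))
 v(z) = log(C1 - 4*z)/2


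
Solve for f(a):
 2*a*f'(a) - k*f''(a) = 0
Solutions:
 f(a) = C1 + C2*erf(a*sqrt(-1/k))/sqrt(-1/k)


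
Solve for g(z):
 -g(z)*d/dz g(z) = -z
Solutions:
 g(z) = -sqrt(C1 + z^2)
 g(z) = sqrt(C1 + z^2)


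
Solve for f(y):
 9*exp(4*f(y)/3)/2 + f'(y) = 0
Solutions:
 f(y) = 3*log(-(1/(C1 + 18*y))^(1/4)) + 3*log(3)/4
 f(y) = 3*log(1/(C1 + 18*y))/4 + 3*log(3)/4
 f(y) = 3*log(-I*(1/(C1 + 18*y))^(1/4)) + 3*log(3)/4
 f(y) = 3*log(I*(1/(C1 + 18*y))^(1/4)) + 3*log(3)/4


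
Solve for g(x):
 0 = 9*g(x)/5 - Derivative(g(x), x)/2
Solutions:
 g(x) = C1*exp(18*x/5)


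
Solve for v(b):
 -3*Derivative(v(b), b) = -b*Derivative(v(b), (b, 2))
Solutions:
 v(b) = C1 + C2*b^4


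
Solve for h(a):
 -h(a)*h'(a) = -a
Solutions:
 h(a) = -sqrt(C1 + a^2)
 h(a) = sqrt(C1 + a^2)


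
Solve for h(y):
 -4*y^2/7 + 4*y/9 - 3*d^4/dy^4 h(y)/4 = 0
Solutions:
 h(y) = C1 + C2*y + C3*y^2 + C4*y^3 - 2*y^6/945 + 2*y^5/405


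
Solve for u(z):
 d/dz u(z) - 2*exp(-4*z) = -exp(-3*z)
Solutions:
 u(z) = C1 + exp(-3*z)/3 - exp(-4*z)/2


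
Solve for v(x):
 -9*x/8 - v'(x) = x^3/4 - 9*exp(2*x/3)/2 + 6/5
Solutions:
 v(x) = C1 - x^4/16 - 9*x^2/16 - 6*x/5 + 27*exp(2*x/3)/4


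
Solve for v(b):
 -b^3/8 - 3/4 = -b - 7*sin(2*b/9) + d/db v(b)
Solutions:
 v(b) = C1 - b^4/32 + b^2/2 - 3*b/4 - 63*cos(2*b/9)/2


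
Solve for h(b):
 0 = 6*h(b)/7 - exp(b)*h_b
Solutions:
 h(b) = C1*exp(-6*exp(-b)/7)


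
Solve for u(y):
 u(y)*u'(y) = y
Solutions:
 u(y) = -sqrt(C1 + y^2)
 u(y) = sqrt(C1 + y^2)


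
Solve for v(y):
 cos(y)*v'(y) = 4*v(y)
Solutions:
 v(y) = C1*(sin(y)^2 + 2*sin(y) + 1)/(sin(y)^2 - 2*sin(y) + 1)


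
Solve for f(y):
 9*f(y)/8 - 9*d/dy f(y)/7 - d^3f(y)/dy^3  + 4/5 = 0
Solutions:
 f(y) = C1*exp(-y*(-8*3^(2/3)*98^(1/3)/(147 + sqrt(26985))^(1/3) + 84^(1/3)*(147 + sqrt(26985))^(1/3))/56)*sin(3^(1/6)*y*(24*98^(1/3)/(147 + sqrt(26985))^(1/3) + 28^(1/3)*3^(2/3)*(147 + sqrt(26985))^(1/3))/56) + C2*exp(-y*(-8*3^(2/3)*98^(1/3)/(147 + sqrt(26985))^(1/3) + 84^(1/3)*(147 + sqrt(26985))^(1/3))/56)*cos(3^(1/6)*y*(24*98^(1/3)/(147 + sqrt(26985))^(1/3) + 28^(1/3)*3^(2/3)*(147 + sqrt(26985))^(1/3))/56) + C3*exp(y*(-8*3^(2/3)*98^(1/3)/(147 + sqrt(26985))^(1/3) + 84^(1/3)*(147 + sqrt(26985))^(1/3))/28) - 32/45


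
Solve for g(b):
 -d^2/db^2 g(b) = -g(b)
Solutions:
 g(b) = C1*exp(-b) + C2*exp(b)


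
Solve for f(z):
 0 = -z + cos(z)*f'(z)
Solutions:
 f(z) = C1 + Integral(z/cos(z), z)


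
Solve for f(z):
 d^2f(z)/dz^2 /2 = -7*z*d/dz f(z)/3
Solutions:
 f(z) = C1 + C2*erf(sqrt(21)*z/3)


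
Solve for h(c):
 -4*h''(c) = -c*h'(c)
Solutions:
 h(c) = C1 + C2*erfi(sqrt(2)*c/4)


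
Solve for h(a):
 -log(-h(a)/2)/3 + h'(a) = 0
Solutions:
 -3*Integral(1/(log(-_y) - log(2)), (_y, h(a))) = C1 - a


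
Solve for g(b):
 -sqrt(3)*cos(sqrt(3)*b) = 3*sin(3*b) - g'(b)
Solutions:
 g(b) = C1 + sin(sqrt(3)*b) - cos(3*b)


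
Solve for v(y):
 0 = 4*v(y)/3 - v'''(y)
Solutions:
 v(y) = C3*exp(6^(2/3)*y/3) + (C1*sin(2^(2/3)*3^(1/6)*y/2) + C2*cos(2^(2/3)*3^(1/6)*y/2))*exp(-6^(2/3)*y/6)


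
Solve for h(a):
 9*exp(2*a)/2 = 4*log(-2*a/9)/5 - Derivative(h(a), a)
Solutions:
 h(a) = C1 + 4*a*log(-a)/5 + 4*a*(-2*log(3) - 1 + log(2))/5 - 9*exp(2*a)/4


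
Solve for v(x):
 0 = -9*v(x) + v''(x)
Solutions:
 v(x) = C1*exp(-3*x) + C2*exp(3*x)


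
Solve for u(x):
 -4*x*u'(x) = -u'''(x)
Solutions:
 u(x) = C1 + Integral(C2*airyai(2^(2/3)*x) + C3*airybi(2^(2/3)*x), x)


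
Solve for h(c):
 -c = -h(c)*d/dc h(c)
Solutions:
 h(c) = -sqrt(C1 + c^2)
 h(c) = sqrt(C1 + c^2)


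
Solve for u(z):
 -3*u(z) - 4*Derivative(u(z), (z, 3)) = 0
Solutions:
 u(z) = C3*exp(-6^(1/3)*z/2) + (C1*sin(2^(1/3)*3^(5/6)*z/4) + C2*cos(2^(1/3)*3^(5/6)*z/4))*exp(6^(1/3)*z/4)


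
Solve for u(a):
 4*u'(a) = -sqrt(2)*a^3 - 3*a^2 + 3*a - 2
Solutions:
 u(a) = C1 - sqrt(2)*a^4/16 - a^3/4 + 3*a^2/8 - a/2


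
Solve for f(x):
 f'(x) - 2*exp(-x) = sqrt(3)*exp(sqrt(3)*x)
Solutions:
 f(x) = C1 + exp(sqrt(3)*x) - 2*exp(-x)


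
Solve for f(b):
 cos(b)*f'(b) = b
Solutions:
 f(b) = C1 + Integral(b/cos(b), b)


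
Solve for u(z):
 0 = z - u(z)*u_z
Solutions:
 u(z) = -sqrt(C1 + z^2)
 u(z) = sqrt(C1 + z^2)


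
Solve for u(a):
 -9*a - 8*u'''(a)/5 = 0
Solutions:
 u(a) = C1 + C2*a + C3*a^2 - 15*a^4/64


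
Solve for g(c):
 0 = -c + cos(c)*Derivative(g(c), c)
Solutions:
 g(c) = C1 + Integral(c/cos(c), c)


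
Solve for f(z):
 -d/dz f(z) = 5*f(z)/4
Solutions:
 f(z) = C1*exp(-5*z/4)


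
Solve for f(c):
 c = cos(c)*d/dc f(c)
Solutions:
 f(c) = C1 + Integral(c/cos(c), c)


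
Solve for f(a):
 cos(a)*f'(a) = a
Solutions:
 f(a) = C1 + Integral(a/cos(a), a)


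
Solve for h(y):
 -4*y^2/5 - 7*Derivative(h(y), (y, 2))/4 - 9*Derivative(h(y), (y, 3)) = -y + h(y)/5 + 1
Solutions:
 h(y) = C1*exp(y*(-70 + 245*5^(1/3)/(216*sqrt(110121) + 71699)^(1/3) + 5^(2/3)*(216*sqrt(110121) + 71699)^(1/3))/1080)*sin(sqrt(3)*5^(1/3)*y*(-5^(1/3)*(216*sqrt(110121) + 71699)^(1/3) + 245/(216*sqrt(110121) + 71699)^(1/3))/1080) + C2*exp(y*(-70 + 245*5^(1/3)/(216*sqrt(110121) + 71699)^(1/3) + 5^(2/3)*(216*sqrt(110121) + 71699)^(1/3))/1080)*cos(sqrt(3)*5^(1/3)*y*(-5^(1/3)*(216*sqrt(110121) + 71699)^(1/3) + 245/(216*sqrt(110121) + 71699)^(1/3))/1080) + C3*exp(-y*(245*5^(1/3)/(216*sqrt(110121) + 71699)^(1/3) + 35 + 5^(2/3)*(216*sqrt(110121) + 71699)^(1/3))/540) - 4*y^2 + 5*y + 65


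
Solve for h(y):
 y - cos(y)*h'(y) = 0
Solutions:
 h(y) = C1 + Integral(y/cos(y), y)


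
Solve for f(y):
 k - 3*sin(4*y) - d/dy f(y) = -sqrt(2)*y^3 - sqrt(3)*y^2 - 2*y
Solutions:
 f(y) = C1 + k*y + sqrt(2)*y^4/4 + sqrt(3)*y^3/3 + y^2 + 3*cos(4*y)/4


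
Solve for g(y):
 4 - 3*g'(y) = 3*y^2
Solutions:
 g(y) = C1 - y^3/3 + 4*y/3


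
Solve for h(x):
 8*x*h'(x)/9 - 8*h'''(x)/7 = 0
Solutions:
 h(x) = C1 + Integral(C2*airyai(21^(1/3)*x/3) + C3*airybi(21^(1/3)*x/3), x)


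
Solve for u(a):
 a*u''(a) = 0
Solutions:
 u(a) = C1 + C2*a


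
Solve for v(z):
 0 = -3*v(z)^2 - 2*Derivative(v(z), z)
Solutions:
 v(z) = 2/(C1 + 3*z)


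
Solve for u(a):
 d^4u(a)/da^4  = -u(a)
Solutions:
 u(a) = (C1*sin(sqrt(2)*a/2) + C2*cos(sqrt(2)*a/2))*exp(-sqrt(2)*a/2) + (C3*sin(sqrt(2)*a/2) + C4*cos(sqrt(2)*a/2))*exp(sqrt(2)*a/2)


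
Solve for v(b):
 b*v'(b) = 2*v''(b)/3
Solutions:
 v(b) = C1 + C2*erfi(sqrt(3)*b/2)


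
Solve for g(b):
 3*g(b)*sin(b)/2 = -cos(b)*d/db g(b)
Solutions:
 g(b) = C1*cos(b)^(3/2)


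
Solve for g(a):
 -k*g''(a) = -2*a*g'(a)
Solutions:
 g(a) = C1 + C2*erf(a*sqrt(-1/k))/sqrt(-1/k)


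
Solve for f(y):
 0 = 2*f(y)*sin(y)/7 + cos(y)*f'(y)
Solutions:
 f(y) = C1*cos(y)^(2/7)


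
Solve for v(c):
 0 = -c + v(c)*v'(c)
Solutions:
 v(c) = -sqrt(C1 + c^2)
 v(c) = sqrt(C1 + c^2)


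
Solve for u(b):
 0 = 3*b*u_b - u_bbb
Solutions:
 u(b) = C1 + Integral(C2*airyai(3^(1/3)*b) + C3*airybi(3^(1/3)*b), b)


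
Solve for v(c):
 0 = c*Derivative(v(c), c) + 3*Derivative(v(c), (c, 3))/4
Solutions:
 v(c) = C1 + Integral(C2*airyai(-6^(2/3)*c/3) + C3*airybi(-6^(2/3)*c/3), c)


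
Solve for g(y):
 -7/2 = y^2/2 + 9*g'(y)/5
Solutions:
 g(y) = C1 - 5*y^3/54 - 35*y/18


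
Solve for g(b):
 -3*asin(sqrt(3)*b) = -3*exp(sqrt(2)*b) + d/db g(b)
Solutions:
 g(b) = C1 - 3*b*asin(sqrt(3)*b) - sqrt(3)*sqrt(1 - 3*b^2) + 3*sqrt(2)*exp(sqrt(2)*b)/2


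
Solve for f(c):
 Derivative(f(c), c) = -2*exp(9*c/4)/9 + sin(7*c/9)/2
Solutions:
 f(c) = C1 - 8*exp(9*c/4)/81 - 9*cos(7*c/9)/14


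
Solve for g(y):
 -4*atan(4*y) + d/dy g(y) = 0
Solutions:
 g(y) = C1 + 4*y*atan(4*y) - log(16*y^2 + 1)/2


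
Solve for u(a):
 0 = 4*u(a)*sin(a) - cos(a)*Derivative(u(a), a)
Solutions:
 u(a) = C1/cos(a)^4


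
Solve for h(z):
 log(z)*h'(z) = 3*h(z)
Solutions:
 h(z) = C1*exp(3*li(z))


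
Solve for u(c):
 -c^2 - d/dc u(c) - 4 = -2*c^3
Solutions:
 u(c) = C1 + c^4/2 - c^3/3 - 4*c


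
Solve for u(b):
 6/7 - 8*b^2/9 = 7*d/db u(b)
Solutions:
 u(b) = C1 - 8*b^3/189 + 6*b/49


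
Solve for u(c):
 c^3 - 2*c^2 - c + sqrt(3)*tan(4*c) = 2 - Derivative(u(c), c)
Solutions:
 u(c) = C1 - c^4/4 + 2*c^3/3 + c^2/2 + 2*c + sqrt(3)*log(cos(4*c))/4


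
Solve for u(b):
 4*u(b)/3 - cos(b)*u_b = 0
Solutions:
 u(b) = C1*(sin(b) + 1)^(2/3)/(sin(b) - 1)^(2/3)


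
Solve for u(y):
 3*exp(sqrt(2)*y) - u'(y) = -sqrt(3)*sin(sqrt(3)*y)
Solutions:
 u(y) = C1 + 3*sqrt(2)*exp(sqrt(2)*y)/2 - cos(sqrt(3)*y)


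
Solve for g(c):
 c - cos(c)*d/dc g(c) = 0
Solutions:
 g(c) = C1 + Integral(c/cos(c), c)


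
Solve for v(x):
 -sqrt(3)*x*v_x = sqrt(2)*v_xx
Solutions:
 v(x) = C1 + C2*erf(6^(1/4)*x/2)


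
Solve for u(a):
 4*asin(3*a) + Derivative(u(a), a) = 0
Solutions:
 u(a) = C1 - 4*a*asin(3*a) - 4*sqrt(1 - 9*a^2)/3


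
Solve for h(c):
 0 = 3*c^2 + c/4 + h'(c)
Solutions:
 h(c) = C1 - c^3 - c^2/8


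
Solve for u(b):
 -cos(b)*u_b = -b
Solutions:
 u(b) = C1 + Integral(b/cos(b), b)


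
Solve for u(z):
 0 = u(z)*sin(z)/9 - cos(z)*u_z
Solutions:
 u(z) = C1/cos(z)^(1/9)


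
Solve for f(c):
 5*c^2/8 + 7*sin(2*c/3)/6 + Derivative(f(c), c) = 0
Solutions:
 f(c) = C1 - 5*c^3/24 + 7*cos(2*c/3)/4


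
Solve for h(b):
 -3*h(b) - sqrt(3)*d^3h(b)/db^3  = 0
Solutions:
 h(b) = C3*exp(-3^(1/6)*b) + (C1*sin(3^(2/3)*b/2) + C2*cos(3^(2/3)*b/2))*exp(3^(1/6)*b/2)


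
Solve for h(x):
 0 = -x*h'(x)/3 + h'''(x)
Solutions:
 h(x) = C1 + Integral(C2*airyai(3^(2/3)*x/3) + C3*airybi(3^(2/3)*x/3), x)


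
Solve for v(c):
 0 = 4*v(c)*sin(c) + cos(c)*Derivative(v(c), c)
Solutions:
 v(c) = C1*cos(c)^4


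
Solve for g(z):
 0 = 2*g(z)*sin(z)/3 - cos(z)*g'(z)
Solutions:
 g(z) = C1/cos(z)^(2/3)


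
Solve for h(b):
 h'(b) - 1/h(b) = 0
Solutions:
 h(b) = -sqrt(C1 + 2*b)
 h(b) = sqrt(C1 + 2*b)


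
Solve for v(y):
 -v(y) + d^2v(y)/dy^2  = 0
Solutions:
 v(y) = C1*exp(-y) + C2*exp(y)


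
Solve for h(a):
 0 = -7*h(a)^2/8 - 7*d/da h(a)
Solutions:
 h(a) = 8/(C1 + a)


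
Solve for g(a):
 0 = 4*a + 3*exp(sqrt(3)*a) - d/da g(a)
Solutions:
 g(a) = C1 + 2*a^2 + sqrt(3)*exp(sqrt(3)*a)


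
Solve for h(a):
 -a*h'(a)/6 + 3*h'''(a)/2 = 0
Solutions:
 h(a) = C1 + Integral(C2*airyai(3^(1/3)*a/3) + C3*airybi(3^(1/3)*a/3), a)


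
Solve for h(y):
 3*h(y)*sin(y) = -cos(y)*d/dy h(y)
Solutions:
 h(y) = C1*cos(y)^3


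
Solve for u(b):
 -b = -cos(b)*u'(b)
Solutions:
 u(b) = C1 + Integral(b/cos(b), b)


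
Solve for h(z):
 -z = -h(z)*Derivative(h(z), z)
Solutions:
 h(z) = -sqrt(C1 + z^2)
 h(z) = sqrt(C1 + z^2)


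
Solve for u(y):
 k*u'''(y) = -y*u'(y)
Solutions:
 u(y) = C1 + Integral(C2*airyai(y*(-1/k)^(1/3)) + C3*airybi(y*(-1/k)^(1/3)), y)


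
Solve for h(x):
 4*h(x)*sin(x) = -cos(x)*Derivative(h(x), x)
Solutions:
 h(x) = C1*cos(x)^4


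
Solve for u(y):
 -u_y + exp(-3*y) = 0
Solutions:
 u(y) = C1 - exp(-3*y)/3


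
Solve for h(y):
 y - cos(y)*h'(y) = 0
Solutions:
 h(y) = C1 + Integral(y/cos(y), y)


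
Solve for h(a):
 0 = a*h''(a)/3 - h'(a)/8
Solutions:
 h(a) = C1 + C2*a^(11/8)


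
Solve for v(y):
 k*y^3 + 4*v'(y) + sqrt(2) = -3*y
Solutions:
 v(y) = C1 - k*y^4/16 - 3*y^2/8 - sqrt(2)*y/4


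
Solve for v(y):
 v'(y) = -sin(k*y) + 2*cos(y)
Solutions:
 v(y) = C1 + 2*sin(y) + cos(k*y)/k


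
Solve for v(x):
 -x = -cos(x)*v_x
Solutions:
 v(x) = C1 + Integral(x/cos(x), x)


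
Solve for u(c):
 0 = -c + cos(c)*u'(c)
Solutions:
 u(c) = C1 + Integral(c/cos(c), c)


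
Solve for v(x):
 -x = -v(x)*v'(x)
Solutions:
 v(x) = -sqrt(C1 + x^2)
 v(x) = sqrt(C1 + x^2)


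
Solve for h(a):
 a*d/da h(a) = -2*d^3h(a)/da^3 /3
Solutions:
 h(a) = C1 + Integral(C2*airyai(-2^(2/3)*3^(1/3)*a/2) + C3*airybi(-2^(2/3)*3^(1/3)*a/2), a)


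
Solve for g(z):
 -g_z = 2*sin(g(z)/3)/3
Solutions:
 2*z/3 + 3*log(cos(g(z)/3) - 1)/2 - 3*log(cos(g(z)/3) + 1)/2 = C1


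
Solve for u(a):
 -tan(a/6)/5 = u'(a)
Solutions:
 u(a) = C1 + 6*log(cos(a/6))/5


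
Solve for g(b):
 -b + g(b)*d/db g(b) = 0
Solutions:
 g(b) = -sqrt(C1 + b^2)
 g(b) = sqrt(C1 + b^2)


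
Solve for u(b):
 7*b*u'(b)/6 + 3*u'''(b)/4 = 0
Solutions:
 u(b) = C1 + Integral(C2*airyai(-42^(1/3)*b/3) + C3*airybi(-42^(1/3)*b/3), b)


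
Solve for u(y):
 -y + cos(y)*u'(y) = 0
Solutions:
 u(y) = C1 + Integral(y/cos(y), y)


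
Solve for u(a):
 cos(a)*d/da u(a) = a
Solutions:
 u(a) = C1 + Integral(a/cos(a), a)


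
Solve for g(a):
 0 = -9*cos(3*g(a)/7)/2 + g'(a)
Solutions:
 -9*a/2 - 7*log(sin(3*g(a)/7) - 1)/6 + 7*log(sin(3*g(a)/7) + 1)/6 = C1


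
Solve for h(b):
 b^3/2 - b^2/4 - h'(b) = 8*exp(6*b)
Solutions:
 h(b) = C1 + b^4/8 - b^3/12 - 4*exp(6*b)/3


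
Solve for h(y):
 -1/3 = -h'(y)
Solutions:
 h(y) = C1 + y/3


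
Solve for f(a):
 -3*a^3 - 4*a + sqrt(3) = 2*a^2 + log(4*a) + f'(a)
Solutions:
 f(a) = C1 - 3*a^4/4 - 2*a^3/3 - 2*a^2 - a*log(a) - a*log(4) + a + sqrt(3)*a


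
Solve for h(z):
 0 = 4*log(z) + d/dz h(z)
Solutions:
 h(z) = C1 - 4*z*log(z) + 4*z


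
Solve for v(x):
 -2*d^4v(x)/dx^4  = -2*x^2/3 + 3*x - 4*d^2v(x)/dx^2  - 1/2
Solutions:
 v(x) = C1 + C2*x + C3*exp(-sqrt(2)*x) + C4*exp(sqrt(2)*x) - x^4/72 + x^3/8 - 7*x^2/48


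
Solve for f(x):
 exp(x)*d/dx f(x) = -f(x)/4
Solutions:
 f(x) = C1*exp(exp(-x)/4)


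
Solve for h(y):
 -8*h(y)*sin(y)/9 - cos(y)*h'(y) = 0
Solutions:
 h(y) = C1*cos(y)^(8/9)


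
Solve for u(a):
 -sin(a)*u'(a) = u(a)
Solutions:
 u(a) = C1*sqrt(cos(a) + 1)/sqrt(cos(a) - 1)


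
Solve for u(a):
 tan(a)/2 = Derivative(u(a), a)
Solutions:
 u(a) = C1 - log(cos(a))/2


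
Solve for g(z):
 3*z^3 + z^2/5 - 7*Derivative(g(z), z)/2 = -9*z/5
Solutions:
 g(z) = C1 + 3*z^4/14 + 2*z^3/105 + 9*z^2/35


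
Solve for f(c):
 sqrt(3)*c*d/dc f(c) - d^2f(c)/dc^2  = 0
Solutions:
 f(c) = C1 + C2*erfi(sqrt(2)*3^(1/4)*c/2)


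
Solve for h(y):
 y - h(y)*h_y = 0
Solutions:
 h(y) = -sqrt(C1 + y^2)
 h(y) = sqrt(C1 + y^2)


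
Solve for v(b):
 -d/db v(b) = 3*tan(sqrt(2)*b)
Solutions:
 v(b) = C1 + 3*sqrt(2)*log(cos(sqrt(2)*b))/2


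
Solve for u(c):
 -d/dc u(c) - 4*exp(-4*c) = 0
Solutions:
 u(c) = C1 + exp(-4*c)


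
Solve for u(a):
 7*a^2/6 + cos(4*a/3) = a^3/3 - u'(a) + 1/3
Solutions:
 u(a) = C1 + a^4/12 - 7*a^3/18 + a/3 - 3*sin(4*a/3)/4


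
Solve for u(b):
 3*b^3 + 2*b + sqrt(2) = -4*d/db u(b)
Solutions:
 u(b) = C1 - 3*b^4/16 - b^2/4 - sqrt(2)*b/4


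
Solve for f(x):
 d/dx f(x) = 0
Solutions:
 f(x) = C1


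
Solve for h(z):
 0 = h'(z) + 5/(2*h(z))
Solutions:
 h(z) = -sqrt(C1 - 5*z)
 h(z) = sqrt(C1 - 5*z)


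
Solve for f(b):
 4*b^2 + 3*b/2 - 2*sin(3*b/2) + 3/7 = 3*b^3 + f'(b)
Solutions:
 f(b) = C1 - 3*b^4/4 + 4*b^3/3 + 3*b^2/4 + 3*b/7 + 4*cos(3*b/2)/3


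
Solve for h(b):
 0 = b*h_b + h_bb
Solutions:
 h(b) = C1 + C2*erf(sqrt(2)*b/2)


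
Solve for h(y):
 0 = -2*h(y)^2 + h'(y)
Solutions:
 h(y) = -1/(C1 + 2*y)


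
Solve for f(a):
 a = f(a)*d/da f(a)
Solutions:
 f(a) = -sqrt(C1 + a^2)
 f(a) = sqrt(C1 + a^2)


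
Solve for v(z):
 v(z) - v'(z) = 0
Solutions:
 v(z) = C1*exp(z)


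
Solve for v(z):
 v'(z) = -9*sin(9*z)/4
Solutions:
 v(z) = C1 + cos(9*z)/4


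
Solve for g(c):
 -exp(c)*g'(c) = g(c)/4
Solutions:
 g(c) = C1*exp(exp(-c)/4)


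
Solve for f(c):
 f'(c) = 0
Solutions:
 f(c) = C1


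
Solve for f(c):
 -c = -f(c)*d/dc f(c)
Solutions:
 f(c) = -sqrt(C1 + c^2)
 f(c) = sqrt(C1 + c^2)


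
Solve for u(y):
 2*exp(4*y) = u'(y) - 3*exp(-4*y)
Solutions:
 u(y) = C1 + exp(4*y)/2 - 3*exp(-4*y)/4


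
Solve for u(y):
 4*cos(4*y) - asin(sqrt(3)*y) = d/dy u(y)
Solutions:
 u(y) = C1 - y*asin(sqrt(3)*y) - sqrt(3)*sqrt(1 - 3*y^2)/3 + sin(4*y)


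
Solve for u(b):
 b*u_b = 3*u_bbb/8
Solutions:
 u(b) = C1 + Integral(C2*airyai(2*3^(2/3)*b/3) + C3*airybi(2*3^(2/3)*b/3), b)


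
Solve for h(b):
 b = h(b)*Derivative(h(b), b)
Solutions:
 h(b) = -sqrt(C1 + b^2)
 h(b) = sqrt(C1 + b^2)


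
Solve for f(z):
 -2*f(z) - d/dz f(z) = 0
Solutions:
 f(z) = C1*exp(-2*z)


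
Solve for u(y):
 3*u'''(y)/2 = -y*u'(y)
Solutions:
 u(y) = C1 + Integral(C2*airyai(-2^(1/3)*3^(2/3)*y/3) + C3*airybi(-2^(1/3)*3^(2/3)*y/3), y)


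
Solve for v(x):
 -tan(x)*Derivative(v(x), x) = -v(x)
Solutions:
 v(x) = C1*sin(x)


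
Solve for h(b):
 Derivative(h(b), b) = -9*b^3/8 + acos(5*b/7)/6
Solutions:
 h(b) = C1 - 9*b^4/32 + b*acos(5*b/7)/6 - sqrt(49 - 25*b^2)/30


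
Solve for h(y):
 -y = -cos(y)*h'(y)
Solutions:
 h(y) = C1 + Integral(y/cos(y), y)


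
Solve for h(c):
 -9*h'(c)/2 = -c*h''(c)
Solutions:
 h(c) = C1 + C2*c^(11/2)


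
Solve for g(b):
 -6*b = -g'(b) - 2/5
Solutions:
 g(b) = C1 + 3*b^2 - 2*b/5


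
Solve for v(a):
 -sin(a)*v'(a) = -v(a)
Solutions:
 v(a) = C1*sqrt(cos(a) - 1)/sqrt(cos(a) + 1)


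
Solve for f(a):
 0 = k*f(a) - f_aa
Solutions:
 f(a) = C1*exp(-a*sqrt(k)) + C2*exp(a*sqrt(k))


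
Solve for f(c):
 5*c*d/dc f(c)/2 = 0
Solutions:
 f(c) = C1


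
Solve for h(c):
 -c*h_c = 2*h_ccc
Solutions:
 h(c) = C1 + Integral(C2*airyai(-2^(2/3)*c/2) + C3*airybi(-2^(2/3)*c/2), c)


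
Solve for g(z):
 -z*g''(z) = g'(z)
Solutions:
 g(z) = C1 + C2*log(z)


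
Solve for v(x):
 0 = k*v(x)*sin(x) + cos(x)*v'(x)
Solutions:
 v(x) = C1*exp(k*log(cos(x)))


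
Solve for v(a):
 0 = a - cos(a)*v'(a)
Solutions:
 v(a) = C1 + Integral(a/cos(a), a)


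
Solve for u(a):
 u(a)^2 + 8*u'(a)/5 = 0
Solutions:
 u(a) = 8/(C1 + 5*a)


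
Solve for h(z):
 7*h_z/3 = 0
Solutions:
 h(z) = C1


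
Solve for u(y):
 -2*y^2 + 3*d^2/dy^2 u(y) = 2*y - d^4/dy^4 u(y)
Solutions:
 u(y) = C1 + C2*y + C3*sin(sqrt(3)*y) + C4*cos(sqrt(3)*y) + y^4/18 + y^3/9 - 2*y^2/9


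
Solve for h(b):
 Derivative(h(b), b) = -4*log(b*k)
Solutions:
 h(b) = C1 - 4*b*log(b*k) + 4*b


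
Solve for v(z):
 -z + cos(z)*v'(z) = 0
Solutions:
 v(z) = C1 + Integral(z/cos(z), z)


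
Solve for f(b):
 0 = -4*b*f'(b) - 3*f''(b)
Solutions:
 f(b) = C1 + C2*erf(sqrt(6)*b/3)


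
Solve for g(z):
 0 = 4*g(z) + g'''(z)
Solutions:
 g(z) = C3*exp(-2^(2/3)*z) + (C1*sin(2^(2/3)*sqrt(3)*z/2) + C2*cos(2^(2/3)*sqrt(3)*z/2))*exp(2^(2/3)*z/2)


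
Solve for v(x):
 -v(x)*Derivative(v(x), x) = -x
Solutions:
 v(x) = -sqrt(C1 + x^2)
 v(x) = sqrt(C1 + x^2)


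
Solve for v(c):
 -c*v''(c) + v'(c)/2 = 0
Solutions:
 v(c) = C1 + C2*c^(3/2)


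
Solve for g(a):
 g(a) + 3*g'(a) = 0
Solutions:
 g(a) = C1*exp(-a/3)


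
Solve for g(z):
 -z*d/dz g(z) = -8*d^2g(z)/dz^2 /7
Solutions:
 g(z) = C1 + C2*erfi(sqrt(7)*z/4)


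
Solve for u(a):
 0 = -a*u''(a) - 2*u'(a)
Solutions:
 u(a) = C1 + C2/a


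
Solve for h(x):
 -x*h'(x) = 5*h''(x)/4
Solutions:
 h(x) = C1 + C2*erf(sqrt(10)*x/5)


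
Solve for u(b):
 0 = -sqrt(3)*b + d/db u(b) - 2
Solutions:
 u(b) = C1 + sqrt(3)*b^2/2 + 2*b


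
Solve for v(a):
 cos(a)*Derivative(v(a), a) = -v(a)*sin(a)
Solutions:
 v(a) = C1*cos(a)


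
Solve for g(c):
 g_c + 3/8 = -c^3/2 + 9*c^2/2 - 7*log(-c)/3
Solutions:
 g(c) = C1 - c^4/8 + 3*c^3/2 - 7*c*log(-c)/3 + 47*c/24


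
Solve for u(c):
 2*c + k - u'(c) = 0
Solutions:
 u(c) = C1 + c^2 + c*k


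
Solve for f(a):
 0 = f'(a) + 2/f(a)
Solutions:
 f(a) = -sqrt(C1 - 4*a)
 f(a) = sqrt(C1 - 4*a)


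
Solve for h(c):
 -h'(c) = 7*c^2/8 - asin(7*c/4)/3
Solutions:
 h(c) = C1 - 7*c^3/24 + c*asin(7*c/4)/3 + sqrt(16 - 49*c^2)/21


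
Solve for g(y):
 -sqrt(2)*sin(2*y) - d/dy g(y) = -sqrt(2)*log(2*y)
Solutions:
 g(y) = C1 + sqrt(2)*y*(log(y) - 1) + sqrt(2)*y*log(2) + sqrt(2)*cos(2*y)/2


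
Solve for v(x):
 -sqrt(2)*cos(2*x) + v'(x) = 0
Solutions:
 v(x) = C1 + sqrt(2)*sin(2*x)/2


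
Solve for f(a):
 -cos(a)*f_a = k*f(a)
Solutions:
 f(a) = C1*exp(k*(log(sin(a) - 1) - log(sin(a) + 1))/2)


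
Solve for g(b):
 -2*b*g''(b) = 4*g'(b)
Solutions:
 g(b) = C1 + C2/b


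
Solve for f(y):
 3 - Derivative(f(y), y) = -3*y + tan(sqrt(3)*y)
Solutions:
 f(y) = C1 + 3*y^2/2 + 3*y + sqrt(3)*log(cos(sqrt(3)*y))/3


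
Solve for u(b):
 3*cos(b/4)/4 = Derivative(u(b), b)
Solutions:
 u(b) = C1 + 3*sin(b/4)


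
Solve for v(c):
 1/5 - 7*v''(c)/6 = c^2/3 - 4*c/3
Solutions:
 v(c) = C1 + C2*c - c^4/42 + 4*c^3/21 + 3*c^2/35


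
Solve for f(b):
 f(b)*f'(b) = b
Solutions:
 f(b) = -sqrt(C1 + b^2)
 f(b) = sqrt(C1 + b^2)


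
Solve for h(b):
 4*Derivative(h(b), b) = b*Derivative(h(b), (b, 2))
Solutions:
 h(b) = C1 + C2*b^5


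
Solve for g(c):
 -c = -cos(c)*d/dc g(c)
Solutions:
 g(c) = C1 + Integral(c/cos(c), c)


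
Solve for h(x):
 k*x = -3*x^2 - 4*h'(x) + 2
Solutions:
 h(x) = C1 - k*x^2/8 - x^3/4 + x/2


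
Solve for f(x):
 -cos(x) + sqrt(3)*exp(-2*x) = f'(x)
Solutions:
 f(x) = C1 - sin(x) - sqrt(3)*exp(-2*x)/2


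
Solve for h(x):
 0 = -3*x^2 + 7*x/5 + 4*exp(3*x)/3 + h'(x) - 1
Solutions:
 h(x) = C1 + x^3 - 7*x^2/10 + x - 4*exp(3*x)/9
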